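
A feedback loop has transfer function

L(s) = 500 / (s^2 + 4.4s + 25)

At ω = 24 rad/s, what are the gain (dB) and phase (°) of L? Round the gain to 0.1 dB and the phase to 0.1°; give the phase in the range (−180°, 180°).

At s = jω = j24:
quadratic: (j24)² + 4.4·j24 + 25 = -551 + j105.6 → |·| ≈ 561.03, ∠ ≈ 169.15°
|L| = 500 / 561.03 ≈ 0.89122
Gain = 20 log₁₀(0.89122) ≈ -1.00 dB
∠L = 0.00° − 169.15° = -169.15°

-1.0 dB, -169.2°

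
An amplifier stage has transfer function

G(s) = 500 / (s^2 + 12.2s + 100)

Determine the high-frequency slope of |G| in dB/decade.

-40 dB/decade

Each pole contributes −20 dB/decade at high frequency; each zero contributes +20 dB/decade.
Net: 0 zero(s) − 2 pole(s) → -40 dB/decade.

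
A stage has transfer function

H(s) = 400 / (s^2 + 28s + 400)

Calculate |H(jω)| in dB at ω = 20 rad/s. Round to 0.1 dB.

At s = jω = j20:
quadratic: (j20)² + 28·j20 + 400 = 0 + j560 → |·| ≈ 560, ∠ ≈ 90.00°
|H| = 400 / 560 ≈ 0.71429
Gain = 20 log₁₀(0.71429) ≈ -2.92 dB

-2.9 dB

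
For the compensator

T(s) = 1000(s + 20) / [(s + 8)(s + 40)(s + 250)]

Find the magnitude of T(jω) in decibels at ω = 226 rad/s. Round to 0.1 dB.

-37.7 dB

At s = jω = j226:
zero (s+20): 20 + j226 → |·| = √(20²+226²) = √51476 ≈ 226.88, ∠ = arctan(226/20) ≈ 84.94°
pole (s+8): 8 + j226 → |·| = √(8²+226²) = √51140 ≈ 226.14, ∠ = arctan(226/8) ≈ 87.97°
pole (s+40): 40 + j226 → |·| = √(40²+226²) = √52676 ≈ 229.51, ∠ = arctan(226/40) ≈ 79.96°
pole (s+250): 250 + j226 → |·| = √(250²+226²) = √113576 ≈ 337.01, ∠ = arctan(226/250) ≈ 42.11°
|T| = 1000 · 226.88 / 1.7491e+07 ≈ 0.012971
Gain = 20 log₁₀(0.012971) ≈ -37.74 dB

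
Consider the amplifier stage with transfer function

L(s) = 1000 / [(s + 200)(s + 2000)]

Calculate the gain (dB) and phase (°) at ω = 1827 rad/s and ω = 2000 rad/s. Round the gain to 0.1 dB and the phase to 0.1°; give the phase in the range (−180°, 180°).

At s = jω = j1827:
pole (s+200): 200 + j1827 → |·| = √(200²+1827²) = √3377929 ≈ 1837.9, ∠ = arctan(1827/200) ≈ 83.75°
pole (s+2000): 2000 + j1827 → |·| = √(2000²+1827²) = √7337929 ≈ 2708.9, ∠ = arctan(1827/2000) ≈ 42.41°
|L| = 1000 / 4.9787e+06 ≈ 0.00020086
Gain = 20 log₁₀(0.00020086) ≈ -73.94 dB
∠L = 0.00° − 126.16° = -126.16°

At s = jω = j2000:
pole (s+200): 200 + j2000 → |·| = √(200²+2000²) = √4040000 ≈ 2010, ∠ = arctan(2000/200) ≈ 84.29°
pole (s+2000): 2000 + j2000 → |·| = √(2000²+2000²) = √8000000 ≈ 2828.4, ∠ = arctan(2000/2000) ≈ 45.00°
|L| = 1000 / 5.6851e+06 ≈ 0.0001759
Gain = 20 log₁₀(0.0001759) ≈ -75.09 dB
∠L = 0.00° − 129.29° = -129.29°

ω = 1827: -73.9 dB, -126.2°; ω = 2000: -75.1 dB, -129.3°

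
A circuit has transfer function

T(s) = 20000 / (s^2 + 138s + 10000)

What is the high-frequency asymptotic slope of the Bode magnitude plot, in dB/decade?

-40 dB/decade

Each pole contributes −20 dB/decade at high frequency; each zero contributes +20 dB/decade.
Net: 0 zero(s) − 2 pole(s) → -40 dB/decade.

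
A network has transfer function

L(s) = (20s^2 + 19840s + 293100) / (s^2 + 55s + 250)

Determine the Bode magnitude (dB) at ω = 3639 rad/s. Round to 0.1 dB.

26.3 dB

Substitute s = j3639:
Numerator: 20(j3639)^2 + 19840(j3639) + 293100 = -264553320 + j72197760
Denominator: (j3639)^2 + 55(j3639) + 250 = -13242071 + j200145
|N| = √(264553320² + 72197760²) ≈ 2.7423e+08, ∠N ≈ 164.74°
|D| = √(13242071² + 200145²) ≈ 1.3244e+07, ∠D ≈ 179.13°
|L| = 2.7423e+08 / 1.3244e+07 ≈ 20.706
Gain = 20 log₁₀(20.706) ≈ 26.32 dB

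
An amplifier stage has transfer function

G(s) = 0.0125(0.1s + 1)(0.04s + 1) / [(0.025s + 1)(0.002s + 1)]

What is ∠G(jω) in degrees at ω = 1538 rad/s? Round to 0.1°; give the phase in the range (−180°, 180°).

18.2°

At ω = 1538 rad/s:
zero (1 + j1538·0.1) = 1 + j153.8 → |·| ≈ 153.8, ∠ ≈ 89.63°
zero (1 + j1538·0.04) = 1 + j61.52 → |·| ≈ 61.528, ∠ ≈ 89.07°
pole (1 + j1538·0.025) = 1 + j38.45 → |·| ≈ 38.463, ∠ ≈ 88.51°
pole (1 + j1538·0.002) = 1 + j3.076 → |·| ≈ 3.2345, ∠ ≈ 71.99°
∠G = (89.63° + 89.07°) − (88.51° + 71.99°) = 18.20°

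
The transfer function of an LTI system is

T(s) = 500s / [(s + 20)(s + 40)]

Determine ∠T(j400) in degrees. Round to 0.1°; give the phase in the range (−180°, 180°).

At s = jω = j400:
zero at origin: s = j400 → |·| = 400, ∠ = 90.00°
pole (s+20): 20 + j400 → |·| = √(20²+400²) = √160400 ≈ 400.5, ∠ = arctan(400/20) ≈ 87.14°
pole (s+40): 40 + j400 → |·| = √(40²+400²) = √161600 ≈ 402, ∠ = arctan(400/40) ≈ 84.29°
∠T = 90.00° − 171.43° = -81.43°

-81.4°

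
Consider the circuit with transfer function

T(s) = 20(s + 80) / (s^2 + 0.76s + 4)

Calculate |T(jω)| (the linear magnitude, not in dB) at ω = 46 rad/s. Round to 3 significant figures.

0.874

At s = jω = j46:
zero (s+80): 80 + j46 → |·| = √(80²+46²) = √8516 ≈ 92.282, ∠ = arctan(46/80) ≈ 29.90°
quadratic: (j46)² + 0.76·j46 + 4 = -2112 + j34.96 → |·| ≈ 2112.3, ∠ ≈ 179.05°
|T| = 20 · 92.282 / 2112.3 ≈ 0.87376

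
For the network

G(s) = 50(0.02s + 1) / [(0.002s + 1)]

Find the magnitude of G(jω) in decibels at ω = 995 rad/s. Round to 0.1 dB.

At ω = 995 rad/s:
zero (1 + j995·0.02) = 1 + j19.9 → |·| ≈ 19.925, ∠ ≈ 87.12°
pole (1 + j995·0.002) = 1 + j1.99 → |·| ≈ 2.2271, ∠ ≈ 63.32°
|G| = 50 · 19.925 / (2.2271) ≈ 447.33
Gain = 20 log₁₀(447.33) ≈ 53.01 dB

53.0 dB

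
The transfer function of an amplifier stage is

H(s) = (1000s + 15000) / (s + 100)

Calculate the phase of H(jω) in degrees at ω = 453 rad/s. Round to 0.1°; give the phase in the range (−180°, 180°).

Substitute s = j453:
Numerator: 1000(j453) + 15000 = 15000 + j453000
Denominator: (j453) + 100 = 100 + j453
|N| = √(15000² + 453000²) ≈ 4.5325e+05, ∠N ≈ 88.10°
|D| = √(100² + 453²) ≈ 463.91, ∠D ≈ 77.55°
∠H = 88.10° − 77.55° = 10.55°

10.6°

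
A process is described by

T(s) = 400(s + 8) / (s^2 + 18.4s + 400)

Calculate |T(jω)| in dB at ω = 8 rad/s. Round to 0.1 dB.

At s = jω = j8:
zero (s+8): 8 + j8 → |·| = √(8²+8²) = √128 ≈ 11.314, ∠ = arctan(8/8) ≈ 45.00°
quadratic: (j8)² + 18.4·j8 + 400 = 336 + j147.2 → |·| ≈ 366.83, ∠ ≈ 23.66°
|T| = 400 · 11.314 / 366.83 ≈ 12.337
Gain = 20 log₁₀(12.337) ≈ 21.82 dB

21.8 dB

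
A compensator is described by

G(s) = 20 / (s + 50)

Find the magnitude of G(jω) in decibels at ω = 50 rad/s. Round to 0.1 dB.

-11.0 dB

At s = jω = j50:
pole (s+50): 50 + j50 → |·| = √(50²+50²) = √5000 ≈ 70.711, ∠ = arctan(50/50) ≈ 45.00°
|G| = 20 / 70.711 ≈ 0.28284
Gain = 20 log₁₀(0.28284) ≈ -10.97 dB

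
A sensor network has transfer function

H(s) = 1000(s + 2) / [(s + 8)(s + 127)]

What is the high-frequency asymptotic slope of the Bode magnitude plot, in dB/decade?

-20 dB/decade

Each pole contributes −20 dB/decade at high frequency; each zero contributes +20 dB/decade.
Net: 1 zero(s) − 2 pole(s) → -20 dB/decade.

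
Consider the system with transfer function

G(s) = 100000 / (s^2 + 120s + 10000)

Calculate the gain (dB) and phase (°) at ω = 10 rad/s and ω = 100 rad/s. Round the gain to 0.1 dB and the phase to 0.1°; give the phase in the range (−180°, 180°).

At s = jω = j10:
quadratic: (j10)² + 120·j10 + 10000 = 9900 + j1200 → |·| ≈ 9972.5, ∠ ≈ 6.91°
|G| = 100000 / 9972.5 ≈ 10.028
Gain = 20 log₁₀(10.028) ≈ 20.02 dB
∠G = 0.00° − 6.91° = -6.91°

At s = jω = j100:
quadratic: (j100)² + 120·j100 + 10000 = 0 + j12000 → |·| ≈ 12000, ∠ ≈ 90.00°
|G| = 100000 / 12000 ≈ 8.3333
Gain = 20 log₁₀(8.3333) ≈ 18.42 dB
∠G = 0.00° − 90.00° = -90.00°

ω = 10: 20.0 dB, -6.9°; ω = 100: 18.4 dB, -90.0°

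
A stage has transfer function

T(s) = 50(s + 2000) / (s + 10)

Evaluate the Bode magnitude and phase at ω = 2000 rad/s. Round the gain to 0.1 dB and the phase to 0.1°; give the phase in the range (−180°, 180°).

At s = jω = j2000:
zero (s+2000): 2000 + j2000 → |·| = √(2000²+2000²) = √8000000 ≈ 2828.4, ∠ = arctan(2000/2000) ≈ 45.00°
pole (s+10): 10 + j2000 → |·| = √(10²+2000²) = √4000100 ≈ 2000, ∠ = arctan(2000/10) ≈ 89.71°
|T| = 50 · 2828.4 / 2000 ≈ 70.71
Gain = 20 log₁₀(70.71) ≈ 36.99 dB
∠T = 45.00° − 89.71° = -44.71°

37.0 dB, -44.7°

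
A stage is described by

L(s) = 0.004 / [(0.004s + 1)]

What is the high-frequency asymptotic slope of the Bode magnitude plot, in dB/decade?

Each pole contributes −20 dB/decade at high frequency; each zero contributes +20 dB/decade.
Net: 0 zero(s) − 1 pole(s) → -20 dB/decade.

-20 dB/decade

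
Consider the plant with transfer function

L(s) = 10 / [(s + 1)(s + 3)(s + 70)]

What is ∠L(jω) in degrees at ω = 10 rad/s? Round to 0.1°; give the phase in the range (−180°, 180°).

-165.7°

At s = jω = j10:
pole (s+1): 1 + j10 → |·| = √(1²+10²) = √101 ≈ 10.05, ∠ = arctan(10/1) ≈ 84.29°
pole (s+3): 3 + j10 → |·| = √(3²+10²) = √109 ≈ 10.44, ∠ = arctan(10/3) ≈ 73.30°
pole (s+70): 70 + j10 → |·| = √(70²+10²) = √5000 ≈ 70.711, ∠ = arctan(10/70) ≈ 8.13°
∠L = 0.00° − 165.72° = -165.72°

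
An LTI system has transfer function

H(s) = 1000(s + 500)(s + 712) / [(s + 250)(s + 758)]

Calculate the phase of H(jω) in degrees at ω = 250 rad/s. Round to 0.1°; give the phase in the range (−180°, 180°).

-17.3°

At s = jω = j250:
zero (s+500): 500 + j250 → |·| = √(500²+250²) = √312500 ≈ 559.02, ∠ = arctan(250/500) ≈ 26.57°
zero (s+712): 712 + j250 → |·| = √(712²+250²) = √569444 ≈ 754.62, ∠ = arctan(250/712) ≈ 19.35°
pole (s+250): 250 + j250 → |·| = √(250²+250²) = √125000 ≈ 353.55, ∠ = arctan(250/250) ≈ 45.00°
pole (s+758): 758 + j250 → |·| = √(758²+250²) = √637064 ≈ 798.16, ∠ = arctan(250/758) ≈ 18.25°
∠H = 45.92° − 63.25° = -17.33°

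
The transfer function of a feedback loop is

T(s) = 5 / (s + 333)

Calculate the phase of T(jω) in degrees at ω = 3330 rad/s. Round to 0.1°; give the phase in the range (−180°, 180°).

-84.3°

Substitute s = j3330:
Numerator: 5 = 5 + j0
Denominator: (j3330) + 333 = 333 + j3330
|N| = √(5² + 0²) ≈ 5, ∠N ≈ 0.00°
|D| = √(333² + 3330²) ≈ 3346.6, ∠D ≈ 84.29°
∠T = 0.00° − 84.29° = -84.29°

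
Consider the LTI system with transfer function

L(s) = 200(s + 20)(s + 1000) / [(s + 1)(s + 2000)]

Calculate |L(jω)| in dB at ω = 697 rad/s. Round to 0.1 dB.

At s = jω = j697:
zero (s+20): 20 + j697 → |·| = √(20²+697²) = √486209 ≈ 697.29, ∠ = arctan(697/20) ≈ 88.36°
zero (s+1000): 1000 + j697 → |·| = √(1000²+697²) = √1485809 ≈ 1218.9, ∠ = arctan(697/1000) ≈ 34.88°
pole (s+1): 1 + j697 → |·| = √(1²+697²) = √485810 ≈ 697, ∠ = arctan(697/1) ≈ 89.92°
pole (s+2000): 2000 + j697 → |·| = √(2000²+697²) = √4485809 ≈ 2118, ∠ = arctan(697/2000) ≈ 19.21°
|L| = 200 · 8.4993e+05 / 1.4762e+06 ≈ 115.15
Gain = 20 log₁₀(115.15) ≈ 41.23 dB

41.2 dB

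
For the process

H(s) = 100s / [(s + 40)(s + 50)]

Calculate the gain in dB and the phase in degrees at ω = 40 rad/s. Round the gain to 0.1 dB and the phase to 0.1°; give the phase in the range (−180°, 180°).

At s = jω = j40:
zero at origin: s = j40 → |·| = 40, ∠ = 90.00°
pole (s+40): 40 + j40 → |·| = √(40²+40²) = √3200 ≈ 56.569, ∠ = arctan(40/40) ≈ 45.00°
pole (s+50): 50 + j40 → |·| = √(50²+40²) = √4100 ≈ 64.031, ∠ = arctan(40/50) ≈ 38.66°
|H| = 100 · 40 / 3622.2 ≈ 1.1043
Gain = 20 log₁₀(1.1043) ≈ 0.86 dB
∠H = 90.00° − 83.66° = 6.34°

0.9 dB, 6.3°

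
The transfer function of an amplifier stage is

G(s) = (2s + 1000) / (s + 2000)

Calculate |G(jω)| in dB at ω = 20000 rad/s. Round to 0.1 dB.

Substitute s = j20000:
Numerator: 2(j20000) + 1000 = 1000 + j40000
Denominator: (j20000) + 2000 = 2000 + j20000
|N| = √(1000² + 40000²) ≈ 40012, ∠N ≈ 88.57°
|D| = √(2000² + 20000²) ≈ 20100, ∠D ≈ 84.29°
|G| = 40012 / 20100 ≈ 1.9906
Gain = 20 log₁₀(1.9906) ≈ 5.98 dB

6.0 dB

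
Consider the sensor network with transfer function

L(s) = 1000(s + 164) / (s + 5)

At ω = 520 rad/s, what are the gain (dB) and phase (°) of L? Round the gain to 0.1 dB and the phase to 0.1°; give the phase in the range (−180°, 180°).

60.4 dB, -17.0°

At s = jω = j520:
zero (s+164): 164 + j520 → |·| = √(164²+520²) = √297296 ≈ 545.25, ∠ = arctan(520/164) ≈ 72.50°
pole (s+5): 5 + j520 → |·| = √(5²+520²) = √270425 ≈ 520.02, ∠ = arctan(520/5) ≈ 89.45°
|L| = 1000 · 545.25 / 520.02 ≈ 1048.5
Gain = 20 log₁₀(1048.5) ≈ 60.41 dB
∠L = 72.50° − 89.45° = -16.95°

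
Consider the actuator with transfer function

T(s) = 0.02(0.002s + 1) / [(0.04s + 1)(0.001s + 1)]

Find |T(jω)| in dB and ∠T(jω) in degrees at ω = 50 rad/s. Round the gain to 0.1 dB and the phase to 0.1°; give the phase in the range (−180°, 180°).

-40.9 dB, -60.6°

At ω = 50 rad/s:
zero (1 + j50·0.002) = 1 + j0.1 → |·| ≈ 1.005, ∠ ≈ 5.71°
pole (1 + j50·0.04) = 1 + j2 → |·| ≈ 2.2361, ∠ ≈ 63.43°
pole (1 + j50·0.001) = 1 + j0.05 → |·| ≈ 1.0012, ∠ ≈ 2.86°
|T| = 0.02 · 1.005 / (2.2361 · 1.0012) ≈ 0.0089781
Gain = 20 log₁₀(0.0089781) ≈ -40.94 dB
∠T = (5.71°) − (63.43° + 2.86°) = -60.58°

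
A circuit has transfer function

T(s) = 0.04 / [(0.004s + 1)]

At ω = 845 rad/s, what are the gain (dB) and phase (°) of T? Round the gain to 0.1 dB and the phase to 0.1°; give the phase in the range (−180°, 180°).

At ω = 845 rad/s:
pole (1 + j845·0.004) = 1 + j3.38 → |·| ≈ 3.5248, ∠ ≈ 73.52°
|T| = 0.04 · 1 / (3.5248) ≈ 0.011348
Gain = 20 log₁₀(0.011348) ≈ -38.90 dB
∠T = (0°) − (73.52°) = -73.52°

-38.9 dB, -73.5°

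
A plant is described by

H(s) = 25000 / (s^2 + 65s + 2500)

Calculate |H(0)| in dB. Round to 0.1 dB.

H(0) = 25000 / 2500 = 10
20 log₁₀(10) ≈ 20.00 dB

20.0 dB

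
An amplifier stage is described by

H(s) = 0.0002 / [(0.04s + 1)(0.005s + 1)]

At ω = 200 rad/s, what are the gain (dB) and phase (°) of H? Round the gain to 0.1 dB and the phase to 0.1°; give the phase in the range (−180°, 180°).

At ω = 200 rad/s:
pole (1 + j200·0.04) = 1 + j8 → |·| ≈ 8.0623, ∠ ≈ 82.87°
pole (1 + j200·0.005) = 1 + j1 → |·| ≈ 1.4142, ∠ ≈ 45.00°
|H| = 0.0002 · 1 / (8.0623 · 1.4142) ≈ 1.7541e-05
Gain = 20 log₁₀(1.7541e-05) ≈ -95.12 dB
∠H = (0°) − (82.87° + 45.00°) = -127.87°

-95.1 dB, -127.9°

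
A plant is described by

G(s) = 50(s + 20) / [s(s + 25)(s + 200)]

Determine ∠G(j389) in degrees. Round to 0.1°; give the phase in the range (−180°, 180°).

-152.1°

At s = jω = j389:
zero (s+20): 20 + j389 → |·| = √(20²+389²) = √151721 ≈ 389.51, ∠ = arctan(389/20) ≈ 87.06°
pole (s+25): 25 + j389 → |·| = √(25²+389²) = √151946 ≈ 389.8, ∠ = arctan(389/25) ≈ 86.32°
pole (s+200): 200 + j389 → |·| = √(200²+389²) = √191321 ≈ 437.4, ∠ = arctan(389/200) ≈ 62.79°
pole at origin: |s| = 389, ∠ = 90.00° (in denominator)
∠G = 87.06° − 239.11° = -152.05°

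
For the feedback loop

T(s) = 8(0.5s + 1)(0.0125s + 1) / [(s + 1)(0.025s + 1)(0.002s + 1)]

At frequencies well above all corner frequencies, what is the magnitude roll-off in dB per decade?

-20 dB/decade

Each pole contributes −20 dB/decade at high frequency; each zero contributes +20 dB/decade.
Net: 2 zero(s) − 3 pole(s) → -20 dB/decade.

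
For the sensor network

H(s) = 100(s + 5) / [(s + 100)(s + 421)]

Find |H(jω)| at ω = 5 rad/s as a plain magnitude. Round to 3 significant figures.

0.0168

At s = jω = j5:
zero (s+5): 5 + j5 → |·| = √(5²+5²) = √50 ≈ 7.0711, ∠ = arctan(5/5) ≈ 45.00°
pole (s+100): 100 + j5 → |·| = √(100²+5²) = √10025 ≈ 100.12, ∠ = arctan(5/100) ≈ 2.86°
pole (s+421): 421 + j5 → |·| = √(421²+5²) = √177266 ≈ 421.03, ∠ = arctan(5/421) ≈ 0.68°
|H| = 100 · 7.0711 / 42154 ≈ 0.016774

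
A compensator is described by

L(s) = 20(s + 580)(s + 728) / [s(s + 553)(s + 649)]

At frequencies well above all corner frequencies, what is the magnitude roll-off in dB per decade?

-20 dB/decade

Each pole contributes −20 dB/decade at high frequency; each zero contributes +20 dB/decade.
Net: 2 zero(s) − 3 pole(s) → -20 dB/decade.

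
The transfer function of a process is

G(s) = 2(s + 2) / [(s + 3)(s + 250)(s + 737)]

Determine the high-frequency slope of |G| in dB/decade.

Each pole contributes −20 dB/decade at high frequency; each zero contributes +20 dB/decade.
Net: 1 zero(s) − 3 pole(s) → -40 dB/decade.

-40 dB/decade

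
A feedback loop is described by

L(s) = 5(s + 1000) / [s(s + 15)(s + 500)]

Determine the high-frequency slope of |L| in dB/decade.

Each pole contributes −20 dB/decade at high frequency; each zero contributes +20 dB/decade.
Net: 1 zero(s) − 3 pole(s) → -40 dB/decade.

-40 dB/decade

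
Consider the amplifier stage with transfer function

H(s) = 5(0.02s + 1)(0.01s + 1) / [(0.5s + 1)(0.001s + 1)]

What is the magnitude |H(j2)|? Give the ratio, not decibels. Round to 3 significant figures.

At ω = 2 rad/s:
zero (1 + j2·0.02) = 1 + j0.04 → |·| ≈ 1.0008, ∠ ≈ 2.29°
zero (1 + j2·0.01) = 1 + j0.02 → |·| ≈ 1.0002, ∠ ≈ 1.15°
pole (1 + j2·0.5) = 1 + j1 → |·| ≈ 1.4142, ∠ ≈ 45.00°
pole (1 + j2·0.001) = 1 + j0.002 → |·| ≈ 1, ∠ ≈ 0.11°
|H| = 5 · 1.0008 · 1.0002 / (1.4142 · 1) ≈ 3.5391

3.54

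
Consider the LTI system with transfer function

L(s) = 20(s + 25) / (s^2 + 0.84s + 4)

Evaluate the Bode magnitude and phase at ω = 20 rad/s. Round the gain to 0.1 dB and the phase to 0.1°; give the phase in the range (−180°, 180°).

4.2 dB, -138.9°

At s = jω = j20:
zero (s+25): 25 + j20 → |·| = √(25²+20²) = √1025 ≈ 32.016, ∠ = arctan(20/25) ≈ 38.66°
quadratic: (j20)² + 0.84·j20 + 4 = -396 + j16.8 → |·| ≈ 396.36, ∠ ≈ 177.57°
|L| = 20 · 32.016 / 396.36 ≈ 1.6155
Gain = 20 log₁₀(1.6155) ≈ 4.17 dB
∠L = 38.66° − 177.57° = -138.91°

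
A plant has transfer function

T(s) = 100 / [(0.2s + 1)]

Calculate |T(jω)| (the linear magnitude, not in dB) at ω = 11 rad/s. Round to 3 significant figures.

At ω = 11 rad/s:
pole (1 + j11·0.2) = 1 + j2.2 → |·| ≈ 2.4166, ∠ ≈ 65.56°
|T| = 100 · 1 / (2.4166) ≈ 41.38

41.4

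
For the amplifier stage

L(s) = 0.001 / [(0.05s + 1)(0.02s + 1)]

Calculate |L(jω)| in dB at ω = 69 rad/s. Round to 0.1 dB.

At ω = 69 rad/s:
pole (1 + j69·0.05) = 1 + j3.45 → |·| ≈ 3.592, ∠ ≈ 73.84°
pole (1 + j69·0.02) = 1 + j1.38 → |·| ≈ 1.7042, ∠ ≈ 54.07°
|L| = 0.001 · 1 / (3.592 · 1.7042) ≈ 0.00016336
Gain = 20 log₁₀(0.00016336) ≈ -75.74 dB

-75.7 dB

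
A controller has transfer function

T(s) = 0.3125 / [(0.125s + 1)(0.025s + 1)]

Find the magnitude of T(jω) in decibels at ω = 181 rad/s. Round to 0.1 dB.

At ω = 181 rad/s:
pole (1 + j181·0.125) = 1 + j22.625 → |·| ≈ 22.647, ∠ ≈ 87.47°
pole (1 + j181·0.025) = 1 + j4.525 → |·| ≈ 4.6342, ∠ ≈ 77.54°
|T| = 0.3125 · 1 / (22.647 · 4.6342) ≈ 0.0029776
Gain = 20 log₁₀(0.0029776) ≈ -50.52 dB

-50.5 dB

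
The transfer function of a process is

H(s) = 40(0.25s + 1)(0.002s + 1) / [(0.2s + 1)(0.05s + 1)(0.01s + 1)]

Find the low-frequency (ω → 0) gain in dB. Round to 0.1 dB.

H(0) = 40 · 1 / 1 = 40
20 log₁₀(40) ≈ 32.04 dB

32.0 dB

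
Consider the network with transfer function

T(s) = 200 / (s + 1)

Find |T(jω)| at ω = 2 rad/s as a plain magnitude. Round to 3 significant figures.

89.4

Substitute s = j2:
Numerator: 200 = 200 + j0
Denominator: (j2) + 1 = 1 + j2
|N| = √(200² + 0²) ≈ 200, ∠N ≈ 0.00°
|D| = √(1² + 2²) ≈ 2.2361, ∠D ≈ 63.43°
|T| = 200 / 2.2361 ≈ 89.441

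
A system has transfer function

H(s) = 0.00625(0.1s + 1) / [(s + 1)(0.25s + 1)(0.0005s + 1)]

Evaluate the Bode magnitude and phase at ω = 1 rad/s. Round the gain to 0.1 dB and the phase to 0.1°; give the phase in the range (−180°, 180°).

At ω = 1 rad/s:
zero (1 + j1·0.1) = 1 + j0.1 → |·| ≈ 1.005, ∠ ≈ 5.71°
pole (1 + j1·1) = 1 + j1 → |·| ≈ 1.4142, ∠ ≈ 45.00°
pole (1 + j1·0.25) = 1 + j0.25 → |·| ≈ 1.0308, ∠ ≈ 14.04°
pole (1 + j1·0.0005) = 1 + j0.0005 → |·| ≈ 1, ∠ ≈ 0.03°
|H| = 0.00625 · 1.005 / (1.4142 · 1.0308 · 1) ≈ 0.0043088
Gain = 20 log₁₀(0.0043088) ≈ -47.31 dB
∠H = (5.71°) − (45.00° + 14.04° + 0.03°) = -53.36°

-47.3 dB, -53.4°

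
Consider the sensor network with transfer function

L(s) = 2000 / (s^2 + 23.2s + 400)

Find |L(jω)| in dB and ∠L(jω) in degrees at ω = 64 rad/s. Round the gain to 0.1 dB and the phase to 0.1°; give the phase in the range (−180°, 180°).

At s = jω = j64:
quadratic: (j64)² + 23.2·j64 + 400 = -3696 + j1484.8 → |·| ≈ 3983.1, ∠ ≈ 158.11°
|L| = 2000 / 3983.1 ≈ 0.50212
Gain = 20 log₁₀(0.50212) ≈ -5.98 dB
∠L = 0.00° − 158.11° = -158.11°

-6.0 dB, -158.1°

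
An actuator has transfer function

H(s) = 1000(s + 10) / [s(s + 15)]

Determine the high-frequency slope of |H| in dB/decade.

-20 dB/decade

Each pole contributes −20 dB/decade at high frequency; each zero contributes +20 dB/decade.
Net: 1 zero(s) − 2 pole(s) → -20 dB/decade.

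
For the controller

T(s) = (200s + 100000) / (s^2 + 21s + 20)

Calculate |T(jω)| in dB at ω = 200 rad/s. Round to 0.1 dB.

Substitute s = j200:
Numerator: 200(j200) + 100000 = 100000 + j40000
Denominator: (j200)^2 + 21(j200) + 20 = -39980 + j4200
|N| = √(100000² + 40000²) ≈ 1.077e+05, ∠N ≈ 21.80°
|D| = √(39980² + 4200²) ≈ 40200, ∠D ≈ 174.00°
|T| = 1.077e+05 / 40200 ≈ 2.6791
Gain = 20 log₁₀(2.6791) ≈ 8.56 dB

8.6 dB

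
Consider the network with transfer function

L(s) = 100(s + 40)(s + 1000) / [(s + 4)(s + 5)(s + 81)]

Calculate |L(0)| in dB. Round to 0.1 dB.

67.9 dB

L(0) = 100·40·1000 / (4·5·81) ≈ 2469.1
20 log₁₀(2469.1) ≈ 67.85 dB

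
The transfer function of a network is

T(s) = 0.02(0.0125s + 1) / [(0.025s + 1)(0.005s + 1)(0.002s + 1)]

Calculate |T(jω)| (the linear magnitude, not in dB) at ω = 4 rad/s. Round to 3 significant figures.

0.0199

At ω = 4 rad/s:
zero (1 + j4·0.0125) = 1 + j0.05 → |·| ≈ 1.0012, ∠ ≈ 2.86°
pole (1 + j4·0.025) = 1 + j0.1 → |·| ≈ 1.005, ∠ ≈ 5.71°
pole (1 + j4·0.005) = 1 + j0.02 → |·| ≈ 1.0002, ∠ ≈ 1.15°
pole (1 + j4·0.002) = 1 + j0.008 → |·| ≈ 1, ∠ ≈ 0.46°
|T| = 0.02 · 1.0012 / (1.005 · 1.0002 · 1) ≈ 0.01992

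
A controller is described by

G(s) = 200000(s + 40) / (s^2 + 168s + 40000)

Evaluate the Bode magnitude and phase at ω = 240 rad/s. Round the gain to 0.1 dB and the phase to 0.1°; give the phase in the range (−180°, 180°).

60.9 dB, -33.0°

At s = jω = j240:
zero (s+40): 40 + j240 → |·| = √(40²+240²) = √59200 ≈ 243.31, ∠ = arctan(240/40) ≈ 80.54°
quadratic: (j240)² + 168·j240 + 40000 = -17600 + j40320 → |·| ≈ 43994, ∠ ≈ 113.58°
|G| = 200000 · 243.31 / 43994 ≈ 1106.1
Gain = 20 log₁₀(1106.1) ≈ 60.88 dB
∠G = 80.54° − 113.58° = -33.04°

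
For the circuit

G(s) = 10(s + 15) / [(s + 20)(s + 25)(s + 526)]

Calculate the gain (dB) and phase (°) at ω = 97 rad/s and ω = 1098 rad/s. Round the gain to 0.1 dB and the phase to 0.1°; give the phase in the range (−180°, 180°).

At s = jω = j97:
zero (s+15): 15 + j97 → |·| = √(15²+97²) = √9634 ≈ 98.153, ∠ = arctan(97/15) ≈ 81.21°
pole (s+20): 20 + j97 → |·| = √(20²+97²) = √9809 ≈ 99.04, ∠ = arctan(97/20) ≈ 78.35°
pole (s+25): 25 + j97 → |·| = √(25²+97²) = √10034 ≈ 100.17, ∠ = arctan(97/25) ≈ 75.55°
pole (s+526): 526 + j97 → |·| = √(526²+97²) = √286085 ≈ 534.87, ∠ = arctan(97/526) ≈ 10.45°
|G| = 10 · 98.153 / 5.3064e+06 ≈ 0.00018497
Gain = 20 log₁₀(0.00018497) ≈ -74.66 dB
∠G = 81.21° − 164.35° = -83.14°

At s = jω = j1098:
zero (s+15): 15 + j1098 → |·| = √(15²+1098²) = √1205829 ≈ 1098.1, ∠ = arctan(1098/15) ≈ 89.22°
pole (s+20): 20 + j1098 → |·| = √(20²+1098²) = √1206004 ≈ 1098.2, ∠ = arctan(1098/20) ≈ 88.96°
pole (s+25): 25 + j1098 → |·| = √(25²+1098²) = √1206229 ≈ 1098.3, ∠ = arctan(1098/25) ≈ 88.70°
pole (s+526): 526 + j1098 → |·| = √(526²+1098²) = √1482280 ≈ 1217.5, ∠ = arctan(1098/526) ≈ 64.40°
|G| = 10 · 1098.1 / 1.4685e+09 ≈ 7.4777e-06
Gain = 20 log₁₀(7.4777e-06) ≈ -102.52 dB
∠G = 89.22° − 242.06° = -152.84°

ω = 97: -74.7 dB, -83.1°; ω = 1098: -102.5 dB, -152.8°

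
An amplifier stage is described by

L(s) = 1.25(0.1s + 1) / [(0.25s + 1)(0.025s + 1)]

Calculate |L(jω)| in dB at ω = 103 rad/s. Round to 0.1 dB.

At ω = 103 rad/s:
zero (1 + j103·0.1) = 1 + j10.3 → |·| ≈ 10.348, ∠ ≈ 84.45°
pole (1 + j103·0.25) = 1 + j25.75 → |·| ≈ 25.769, ∠ ≈ 87.78°
pole (1 + j103·0.025) = 1 + j2.575 → |·| ≈ 2.7624, ∠ ≈ 68.78°
|L| = 1.25 · 10.348 / (25.769 · 2.7624) ≈ 0.18171
Gain = 20 log₁₀(0.18171) ≈ -14.81 dB

-14.8 dB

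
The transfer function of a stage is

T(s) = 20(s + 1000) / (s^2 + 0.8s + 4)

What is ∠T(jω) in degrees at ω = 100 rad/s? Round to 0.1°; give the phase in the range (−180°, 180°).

-173.8°

At s = jω = j100:
zero (s+1000): 1000 + j100 → |·| = √(1000²+100²) = √1010000 ≈ 1005, ∠ = arctan(100/1000) ≈ 5.71°
quadratic: (j100)² + 0.8·j100 + 4 = -9996 + j80 → |·| ≈ 9996.3, ∠ ≈ 179.54°
∠T = 5.71° − 179.54° = -173.83°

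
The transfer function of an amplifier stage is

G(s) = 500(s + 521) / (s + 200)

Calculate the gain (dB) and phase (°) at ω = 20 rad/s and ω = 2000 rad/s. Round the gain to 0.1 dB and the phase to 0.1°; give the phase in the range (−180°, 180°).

ω = 20: 62.3 dB, -3.5°; ω = 2000: 54.2 dB, -8.9°

At s = jω = j20:
zero (s+521): 521 + j20 → |·| = √(521²+20²) = √271841 ≈ 521.38, ∠ = arctan(20/521) ≈ 2.20°
pole (s+200): 200 + j20 → |·| = √(200²+20²) = √40400 ≈ 201, ∠ = arctan(20/200) ≈ 5.71°
|G| = 500 · 521.38 / 201 ≈ 1297
Gain = 20 log₁₀(1297) ≈ 62.26 dB
∠G = 2.20° − 5.71° = -3.51°

At s = jω = j2000:
zero (s+521): 521 + j2000 → |·| = √(521²+2000²) = √4271441 ≈ 2066.7, ∠ = arctan(2000/521) ≈ 75.40°
pole (s+200): 200 + j2000 → |·| = √(200²+2000²) = √4040000 ≈ 2010, ∠ = arctan(2000/200) ≈ 84.29°
|G| = 500 · 2066.7 / 2010 ≈ 514.1
Gain = 20 log₁₀(514.1) ≈ 54.22 dB
∠G = 75.40° − 84.29° = -8.89°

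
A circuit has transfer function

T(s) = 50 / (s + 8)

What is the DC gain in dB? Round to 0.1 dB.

T(0) = 50 / (8) = 6.25
20 log₁₀(6.25) ≈ 15.92 dB

15.9 dB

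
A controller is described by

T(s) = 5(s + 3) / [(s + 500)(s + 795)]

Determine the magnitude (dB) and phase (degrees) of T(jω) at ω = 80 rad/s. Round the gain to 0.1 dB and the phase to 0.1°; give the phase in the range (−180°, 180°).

At s = jω = j80:
zero (s+3): 3 + j80 → |·| = √(3²+80²) = √6409 ≈ 80.056, ∠ = arctan(80/3) ≈ 87.85°
pole (s+500): 500 + j80 → |·| = √(500²+80²) = √256400 ≈ 506.36, ∠ = arctan(80/500) ≈ 9.09°
pole (s+795): 795 + j80 → |·| = √(795²+80²) = √638425 ≈ 799.02, ∠ = arctan(80/795) ≈ 5.75°
|T| = 5 · 80.056 / 4.0459e+05 ≈ 0.00098935
Gain = 20 log₁₀(0.00098935) ≈ -60.09 dB
∠T = 87.85° − 14.84° = 73.01°

-60.1 dB, 73.0°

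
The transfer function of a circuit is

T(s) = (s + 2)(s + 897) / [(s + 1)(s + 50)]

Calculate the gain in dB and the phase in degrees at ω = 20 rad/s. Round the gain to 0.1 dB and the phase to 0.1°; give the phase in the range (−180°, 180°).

At s = jω = j20:
zero (s+2): 2 + j20 → |·| = √(2²+20²) = √404 ≈ 20.1, ∠ = arctan(20/2) ≈ 84.29°
zero (s+897): 897 + j20 → |·| = √(897²+20²) = √805009 ≈ 897.22, ∠ = arctan(20/897) ≈ 1.28°
pole (s+1): 1 + j20 → |·| = √(1²+20²) = √401 ≈ 20.025, ∠ = arctan(20/1) ≈ 87.14°
pole (s+50): 50 + j20 → |·| = √(50²+20²) = √2900 ≈ 53.852, ∠ = arctan(20/50) ≈ 21.80°
|T| = 1 · 18034 / 1078.4 ≈ 16.723
Gain = 20 log₁₀(16.723) ≈ 24.47 dB
∠T = 85.57° − 108.94° = -23.37°

24.5 dB, -23.4°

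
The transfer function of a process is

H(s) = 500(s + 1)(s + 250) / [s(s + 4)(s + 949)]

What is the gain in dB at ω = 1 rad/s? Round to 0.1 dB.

33.1 dB

At s = jω = j1:
zero (s+1): 1 + j1 → |·| = √(1²+1²) = √2 ≈ 1.4142, ∠ = arctan(1/1) ≈ 45.00°
zero (s+250): 250 + j1 → |·| = √(250²+1²) = √62501 ≈ 250, ∠ = arctan(1/250) ≈ 0.23°
pole (s+4): 4 + j1 → |·| = √(4²+1²) = √17 ≈ 4.1231, ∠ = arctan(1/4) ≈ 14.04°
pole (s+949): 949 + j1 → |·| = √(949²+1²) = √900602 ≈ 949, ∠ = arctan(1/949) ≈ 0.06°
pole at origin: |s| = 1, ∠ = 90.00° (in denominator)
|H| = 500 · 353.55 / 3912.8 ≈ 45.179
Gain = 20 log₁₀(45.179) ≈ 33.10 dB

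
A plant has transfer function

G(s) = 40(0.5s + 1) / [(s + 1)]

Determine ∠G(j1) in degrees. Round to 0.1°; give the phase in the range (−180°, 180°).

At ω = 1 rad/s:
zero (1 + j1·0.5) = 1 + j0.5 → |·| ≈ 1.118, ∠ ≈ 26.57°
pole (1 + j1·1) = 1 + j1 → |·| ≈ 1.4142, ∠ ≈ 45.00°
∠G = (26.57°) − (45.00°) = -18.43°

-18.4°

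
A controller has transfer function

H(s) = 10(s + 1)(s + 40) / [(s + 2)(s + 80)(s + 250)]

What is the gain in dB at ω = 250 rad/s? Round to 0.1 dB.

At s = jω = j250:
zero (s+1): 1 + j250 → |·| = √(1²+250²) = √62501 ≈ 250, ∠ = arctan(250/1) ≈ 89.77°
zero (s+40): 40 + j250 → |·| = √(40²+250²) = √64100 ≈ 253.18, ∠ = arctan(250/40) ≈ 80.91°
pole (s+2): 2 + j250 → |·| = √(2²+250²) = √62504 ≈ 250.01, ∠ = arctan(250/2) ≈ 89.54°
pole (s+80): 80 + j250 → |·| = √(80²+250²) = √68900 ≈ 262.49, ∠ = arctan(250/80) ≈ 72.26°
pole (s+250): 250 + j250 → |·| = √(250²+250²) = √125000 ≈ 353.55, ∠ = arctan(250/250) ≈ 45.00°
|H| = 10 · 63295 / 2.3202e+07 ≈ 0.02728
Gain = 20 log₁₀(0.02728) ≈ -31.28 dB

-31.3 dB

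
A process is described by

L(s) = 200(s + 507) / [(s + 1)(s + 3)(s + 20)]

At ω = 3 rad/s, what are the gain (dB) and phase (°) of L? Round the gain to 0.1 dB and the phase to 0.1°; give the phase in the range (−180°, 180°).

51.5 dB, -124.8°

At s = jω = j3:
zero (s+507): 507 + j3 → |·| = √(507²+3²) = √257058 ≈ 507.01, ∠ = arctan(3/507) ≈ 0.34°
pole (s+1): 1 + j3 → |·| = √(1²+3²) = √10 ≈ 3.1623, ∠ = arctan(3/1) ≈ 71.57°
pole (s+3): 3 + j3 → |·| = √(3²+3²) = √18 ≈ 4.2426, ∠ = arctan(3/3) ≈ 45.00°
pole (s+20): 20 + j3 → |·| = √(20²+3²) = √409 ≈ 20.224, ∠ = arctan(3/20) ≈ 8.53°
|L| = 200 · 507.01 / 271.33 ≈ 373.72
Gain = 20 log₁₀(373.72) ≈ 51.45 dB
∠L = 0.34° − 125.10° = -124.76°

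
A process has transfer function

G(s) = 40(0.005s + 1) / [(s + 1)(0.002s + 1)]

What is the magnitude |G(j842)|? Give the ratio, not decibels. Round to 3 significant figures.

0.105

At ω = 842 rad/s:
zero (1 + j842·0.005) = 1 + j4.21 → |·| ≈ 4.3271, ∠ ≈ 76.64°
pole (1 + j842·1) = 1 + j842 → |·| ≈ 842, ∠ ≈ 89.93°
pole (1 + j842·0.002) = 1 + j1.684 → |·| ≈ 1.9585, ∠ ≈ 59.30°
|G| = 40 · 4.3271 / (842 · 1.9585) ≈ 0.10496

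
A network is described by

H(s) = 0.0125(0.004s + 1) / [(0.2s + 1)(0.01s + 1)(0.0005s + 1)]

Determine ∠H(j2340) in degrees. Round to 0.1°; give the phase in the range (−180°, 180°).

At ω = 2340 rad/s:
zero (1 + j2340·0.004) = 1 + j9.36 → |·| ≈ 9.4133, ∠ ≈ 83.90°
pole (1 + j2340·0.2) = 1 + j468 → |·| ≈ 468, ∠ ≈ 89.88°
pole (1 + j2340·0.01) = 1 + j23.4 → |·| ≈ 23.421, ∠ ≈ 87.55°
pole (1 + j2340·0.0005) = 1 + j1.17 → |·| ≈ 1.5391, ∠ ≈ 49.48°
∠H = (83.90°) − (89.88° + 87.55° + 49.48°) = -143.01°

-143.0°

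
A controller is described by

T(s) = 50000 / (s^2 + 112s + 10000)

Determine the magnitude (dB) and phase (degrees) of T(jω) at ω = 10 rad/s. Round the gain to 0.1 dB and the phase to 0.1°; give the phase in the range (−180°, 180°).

At s = jω = j10:
quadratic: (j10)² + 112·j10 + 10000 = 9900 + j1120 → |·| ≈ 9963.2, ∠ ≈ 6.45°
|T| = 50000 / 9963.2 ≈ 5.0185
Gain = 20 log₁₀(5.0185) ≈ 14.01 dB
∠T = 0.00° − 6.45° = -6.45°

14.0 dB, -6.5°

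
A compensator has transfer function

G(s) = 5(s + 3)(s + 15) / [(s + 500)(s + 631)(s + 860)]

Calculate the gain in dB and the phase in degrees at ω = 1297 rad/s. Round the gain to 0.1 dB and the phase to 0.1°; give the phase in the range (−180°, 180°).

-51.4 dB, -10.2°

At s = jω = j1297:
zero (s+3): 3 + j1297 → |·| = √(3²+1297²) = √1682218 ≈ 1297, ∠ = arctan(1297/3) ≈ 89.87°
zero (s+15): 15 + j1297 → |·| = √(15²+1297²) = √1682434 ≈ 1297.1, ∠ = arctan(1297/15) ≈ 89.34°
pole (s+500): 500 + j1297 → |·| = √(500²+1297²) = √1932209 ≈ 1390, ∠ = arctan(1297/500) ≈ 68.92°
pole (s+631): 631 + j1297 → |·| = √(631²+1297²) = √2080370 ≈ 1442.3, ∠ = arctan(1297/631) ≈ 64.06°
pole (s+860): 860 + j1297 → |·| = √(860²+1297²) = √2421809 ≈ 1556.2, ∠ = arctan(1297/860) ≈ 56.45°
|G| = 5 · 1.6823e+06 / 3.1199e+09 ≈ 0.0026961
Gain = 20 log₁₀(0.0026961) ≈ -51.39 dB
∠G = 179.21° − 189.43° = -10.22°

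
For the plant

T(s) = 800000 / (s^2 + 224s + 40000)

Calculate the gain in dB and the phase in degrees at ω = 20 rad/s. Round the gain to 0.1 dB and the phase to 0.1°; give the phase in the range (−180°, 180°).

26.1 dB, -6.5°

At s = jω = j20:
quadratic: (j20)² + 224·j20 + 40000 = 39600 + j4480 → |·| ≈ 39853, ∠ ≈ 6.45°
|T| = 800000 / 39853 ≈ 20.074
Gain = 20 log₁₀(20.074) ≈ 26.05 dB
∠T = 0.00° − 6.45° = -6.45°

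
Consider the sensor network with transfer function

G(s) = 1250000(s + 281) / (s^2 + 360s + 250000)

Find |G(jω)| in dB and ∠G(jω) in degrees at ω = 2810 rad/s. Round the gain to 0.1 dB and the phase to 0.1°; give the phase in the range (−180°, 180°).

At s = jω = j2810:
zero (s+281): 281 + j2810 → |·| = √(281²+2810²) = √7975061 ≈ 2824, ∠ = arctan(2810/281) ≈ 84.29°
quadratic: (j2810)² + 360·j2810 + 250000 = -7646100 + j1011600 → |·| ≈ 7.7127e+06, ∠ ≈ 172.46°
|G| = 1250000 · 2824 / 7.7127e+06 ≈ 457.69
Gain = 20 log₁₀(457.69) ≈ 53.21 dB
∠G = 84.29° − 172.46° = -88.17°

53.2 dB, -88.2°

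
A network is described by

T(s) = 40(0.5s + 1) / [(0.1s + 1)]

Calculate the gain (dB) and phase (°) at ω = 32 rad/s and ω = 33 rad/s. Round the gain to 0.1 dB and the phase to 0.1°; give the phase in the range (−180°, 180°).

At ω = 32 rad/s:
zero (1 + j32·0.5) = 1 + j16 → |·| ≈ 16.031, ∠ ≈ 86.42°
pole (1 + j32·0.1) = 1 + j3.2 → |·| ≈ 3.3526, ∠ ≈ 72.65°
|T| = 40 · 16.031 / (3.3526) ≈ 191.27
Gain = 20 log₁₀(191.27) ≈ 45.63 dB
∠T = (86.42°) − (72.65°) = 13.77°

At ω = 33 rad/s:
zero (1 + j33·0.5) = 1 + j16.5 → |·| ≈ 16.53, ∠ ≈ 86.53°
pole (1 + j33·0.1) = 1 + j3.3 → |·| ≈ 3.4482, ∠ ≈ 73.14°
|T| = 40 · 16.53 / (3.4482) ≈ 191.75
Gain = 20 log₁₀(191.75) ≈ 45.65 dB
∠T = (86.53°) − (73.14°) = 13.39°

ω = 32: 45.6 dB, 13.8°; ω = 33: 45.7 dB, 13.4°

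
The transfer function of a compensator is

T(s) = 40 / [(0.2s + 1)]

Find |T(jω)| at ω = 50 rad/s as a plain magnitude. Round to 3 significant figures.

3.98

At ω = 50 rad/s:
pole (1 + j50·0.2) = 1 + j10 → |·| ≈ 10.05, ∠ ≈ 84.29°
|T| = 40 · 1 / (10.05) ≈ 3.9801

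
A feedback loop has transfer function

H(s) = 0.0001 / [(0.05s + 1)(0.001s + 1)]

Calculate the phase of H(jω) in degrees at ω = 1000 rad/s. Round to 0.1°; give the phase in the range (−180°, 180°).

At ω = 1000 rad/s:
pole (1 + j1000·0.05) = 1 + j50 → |·| ≈ 50.01, ∠ ≈ 88.85°
pole (1 + j1000·0.001) = 1 + j1 → |·| ≈ 1.4142, ∠ ≈ 45.00°
∠H = (0°) − (88.85° + 45.00°) = -133.85°

-133.9°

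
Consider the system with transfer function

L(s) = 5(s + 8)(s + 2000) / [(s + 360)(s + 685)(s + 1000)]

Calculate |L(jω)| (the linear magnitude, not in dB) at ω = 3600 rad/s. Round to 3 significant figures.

0.00150

At s = jω = j3600:
zero (s+8): 8 + j3600 → |·| = √(8²+3600²) = √12960064 ≈ 3600, ∠ = arctan(3600/8) ≈ 89.87°
zero (s+2000): 2000 + j3600 → |·| = √(2000²+3600²) = √16960000 ≈ 4118.3, ∠ = arctan(3600/2000) ≈ 60.95°
pole (s+360): 360 + j3600 → |·| = √(360²+3600²) = √13089600 ≈ 3618, ∠ = arctan(3600/360) ≈ 84.29°
pole (s+685): 685 + j3600 → |·| = √(685²+3600²) = √13429225 ≈ 3664.6, ∠ = arctan(3600/685) ≈ 79.23°
pole (s+1000): 1000 + j3600 → |·| = √(1000²+3600²) = √13960000 ≈ 3736.3, ∠ = arctan(3600/1000) ≈ 74.48°
|L| = 5 · 1.4826e+07 / 4.9538e+10 ≈ 0.0014964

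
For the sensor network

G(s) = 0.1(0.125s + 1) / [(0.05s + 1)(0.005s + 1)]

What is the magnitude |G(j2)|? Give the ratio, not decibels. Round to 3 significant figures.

At ω = 2 rad/s:
zero (1 + j2·0.125) = 1 + j0.25 → |·| ≈ 1.0308, ∠ ≈ 14.04°
pole (1 + j2·0.05) = 1 + j0.1 → |·| ≈ 1.005, ∠ ≈ 5.71°
pole (1 + j2·0.005) = 1 + j0.01 → |·| ≈ 1, ∠ ≈ 0.57°
|G| = 0.1 · 1.0308 / (1.005 · 1) ≈ 0.10257

0.103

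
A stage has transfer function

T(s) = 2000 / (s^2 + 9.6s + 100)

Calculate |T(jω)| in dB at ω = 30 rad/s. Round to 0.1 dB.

At s = jω = j30:
quadratic: (j30)² + 9.6·j30 + 100 = -800 + j288 → |·| ≈ 850.26, ∠ ≈ 160.20°
|T| = 2000 / 850.26 ≈ 2.3522
Gain = 20 log₁₀(2.3522) ≈ 7.43 dB

7.4 dB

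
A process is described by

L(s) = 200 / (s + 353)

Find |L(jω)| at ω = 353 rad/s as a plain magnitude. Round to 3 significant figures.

0.401

Substitute s = j353:
Numerator: 200 = 200 + j0
Denominator: (j353) + 353 = 353 + j353
|N| = √(200² + 0²) ≈ 200, ∠N ≈ 0.00°
|D| = √(353² + 353²) ≈ 499.22, ∠D ≈ 45.00°
|L| = 200 / 499.22 ≈ 0.40062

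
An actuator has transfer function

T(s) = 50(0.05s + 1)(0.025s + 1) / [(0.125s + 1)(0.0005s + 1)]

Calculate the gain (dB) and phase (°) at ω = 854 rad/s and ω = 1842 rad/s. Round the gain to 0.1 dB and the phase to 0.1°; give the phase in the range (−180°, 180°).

ω = 854: 51.9 dB, 63.4°; ω = 1842: 56.6 dB, 45.7°

At ω = 854 rad/s:
zero (1 + j854·0.05) = 1 + j42.7 → |·| ≈ 42.712, ∠ ≈ 88.66°
zero (1 + j854·0.025) = 1 + j21.35 → |·| ≈ 21.373, ∠ ≈ 87.32°
pole (1 + j854·0.125) = 1 + j106.75 → |·| ≈ 106.75, ∠ ≈ 89.46°
pole (1 + j854·0.0005) = 1 + j0.427 → |·| ≈ 1.0873, ∠ ≈ 23.12°
|T| = 50 · 42.712 · 21.373 / (106.75 · 1.0873) ≈ 393.25
Gain = 20 log₁₀(393.25) ≈ 51.89 dB
∠T = (88.66° + 87.32°) − (89.46° + 23.12°) = 63.40°

At ω = 1842 rad/s:
zero (1 + j1842·0.05) = 1 + j92.1 → |·| ≈ 92.105, ∠ ≈ 89.38°
zero (1 + j1842·0.025) = 1 + j46.05 → |·| ≈ 46.061, ∠ ≈ 88.76°
pole (1 + j1842·0.125) = 1 + j230.25 → |·| ≈ 230.25, ∠ ≈ 89.75°
pole (1 + j1842·0.0005) = 1 + j0.921 → |·| ≈ 1.3595, ∠ ≈ 42.65°
|T| = 50 · 92.105 · 46.061 / (230.25 · 1.3595) ≈ 677.65
Gain = 20 log₁₀(677.65) ≈ 56.62 dB
∠T = (89.38° + 88.76°) − (89.75° + 42.65°) = 45.74°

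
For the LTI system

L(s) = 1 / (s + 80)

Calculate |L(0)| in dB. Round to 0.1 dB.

L(0) = 1 / (80) = 0.0125
20 log₁₀(0.0125) ≈ -38.06 dB

-38.1 dB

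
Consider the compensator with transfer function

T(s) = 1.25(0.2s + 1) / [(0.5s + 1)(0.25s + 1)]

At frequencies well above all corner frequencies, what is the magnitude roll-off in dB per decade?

Each pole contributes −20 dB/decade at high frequency; each zero contributes +20 dB/decade.
Net: 1 zero(s) − 2 pole(s) → -20 dB/decade.

-20 dB/decade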